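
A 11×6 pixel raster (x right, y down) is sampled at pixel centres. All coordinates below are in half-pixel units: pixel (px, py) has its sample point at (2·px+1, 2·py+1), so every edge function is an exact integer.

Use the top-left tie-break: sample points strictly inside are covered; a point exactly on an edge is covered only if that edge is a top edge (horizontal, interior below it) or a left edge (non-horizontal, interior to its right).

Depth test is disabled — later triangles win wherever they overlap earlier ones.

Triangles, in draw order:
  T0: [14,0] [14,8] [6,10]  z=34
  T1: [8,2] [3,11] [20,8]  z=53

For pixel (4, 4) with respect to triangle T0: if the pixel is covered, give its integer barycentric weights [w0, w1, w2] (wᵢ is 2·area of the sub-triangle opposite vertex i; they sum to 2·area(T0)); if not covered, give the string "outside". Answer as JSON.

T0:
  2·area = 64
  edge (14, 0)→(14, 8): d=(0,8) right/bottom  bias=-1
  edge (14, 8)→(6, 10): d=(-8,2) right/bottom  bias=-1
  edge (6, 10)→(14, 0): d=(8,-10) top-left  bias=+0
    (6,1)@(13, 3): e=[8,42,14] → #
    (7,1)@(15, 3): e=[-8,38,34] → ·
    (5,2)@(11, 5): e=[24,30,10] → #
    (7,2)@(15, 5): e=[-8,22,50] → ·
    (4,3)@(9, 7): e=[40,18,6] → #
    (7,3)@(15, 7): e=[-8,6,66] → ·
    (3,4)@(7, 9): e=[56,6,2] → #
    (5,4)@(11, 9): e=[24,-2,42] → ·
    (6,4)@(13, 9): e=[8,-6,62] → ·
    (3,5)@(7, 11): e=[56,-10,18] → ·
    (4,5)@(9, 11): e=[40,-14,38] → ·
  covered (8 px):
    · · · · · · · · · · ·
    · · · · · · # · · · ·
    · · · · · # # · · · ·
    · · · · # # # · · · ·
    · · · # # · · · · · ·
    · · · · · · · · · · ·
T1:
  2·area = 138  (B↔C swapped to make it positive)
  edge (8, 2)→(20, 8): d=(12,6) right/bottom  bias=-1
  edge (20, 8)→(3, 11): d=(-17,3) right/bottom  bias=-1
  edge (3, 11)→(8, 2): d=(5,-9) top-left  bias=+0
    (4,1)@(9, 3): e=[6,118,14] → #
    (5,1)@(11, 3): e=[-6,112,32] → ·
    (3,2)@(7, 5): e=[42,90,6] → #
    (5,2)@(11, 5): e=[18,78,42] → #
    (6,2)@(13, 5): e=[6,72,60] → #
    (7,2)@(15, 5): e=[-6,66,78] → ·
    (3,3)@(7, 7): e=[66,56,16] → #
    (7,3)@(15, 7): e=[18,32,88] → #
    (8,3)@(17, 7): e=[6,26,106] → #
    (9,3)@(19, 7): e=[-6,20,124] → ·
    (2,4)@(5, 9): e=[102,28,8] → #
    (7,4)@(15, 9): e=[42,-2,98] → ·
    (1,5)@(3, 11): e=[138,0,0] → ·  [on edge]
  covered (16 px):
    · · · · · · · · · · ·
    · · · · # · · · · · ·
    · · · # # # # · · · ·
    · · · # # # # # # · ·
    · · # # # # # · · · ·
    · · · · · · · · · · ·

Result: [2,22,40]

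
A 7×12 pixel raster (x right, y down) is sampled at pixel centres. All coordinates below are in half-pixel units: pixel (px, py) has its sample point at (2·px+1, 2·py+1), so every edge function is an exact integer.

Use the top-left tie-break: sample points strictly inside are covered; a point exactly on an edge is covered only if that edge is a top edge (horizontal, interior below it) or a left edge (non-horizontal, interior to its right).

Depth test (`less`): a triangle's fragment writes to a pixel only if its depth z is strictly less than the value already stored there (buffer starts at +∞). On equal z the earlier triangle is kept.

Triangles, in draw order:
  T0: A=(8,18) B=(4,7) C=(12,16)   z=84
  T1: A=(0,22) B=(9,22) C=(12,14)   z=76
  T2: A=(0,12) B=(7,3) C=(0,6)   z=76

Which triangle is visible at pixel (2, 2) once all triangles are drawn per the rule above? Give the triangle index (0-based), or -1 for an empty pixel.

T0:
  2·area = 52
  edge (8, 18)→(4, 7): d=(-4,-11) top-left  bias=+0
  edge (4, 7)→(12, 16): d=(8,9) right/bottom  bias=-1
  edge (12, 16)→(8, 18): d=(-4,2) right/bottom  bias=-1
    (2,4)@(5, 9): e=[3,7,42] → X
    (3,4)@(7, 9): e=[25,-11,38] → .
    (2,5)@(5, 11): e=[-5,23,34] → .
    (3,5)@(7, 11): e=[17,5,30] → X
    (4,5)@(9, 11): e=[39,-13,26] → .
    (3,6)@(7, 13): e=[9,21,22] → X
    (4,6)@(9, 13): e=[31,3,18] → X
    (5,6)@(11, 13): e=[53,-15,14] → .
    (3,7)@(7, 15): e=[1,37,14] → X
    (5,7)@(11, 15): e=[45,1,6] → X
    (6,7)@(13, 15): e=[67,-17,2] → .
    (3,8)@(7, 17): e=[-7,53,6] → .
  covered (8 px):
    . . . . . . .
    . . . . . . .
    . . . . . . .
    . . . . . . .
    . . X . . . .
    . . . X . . .
    . . . X X . .
    . . . X X X .
    . . . . X . .
    . . . . . . .
    . . . . . . .
    . . . . . . .
T1:
  2·area = 72  (B↔C swapped to make it positive)
  edge (0, 22)→(12, 14): d=(12,-8) top-left  bias=+0
  edge (12, 14)→(9, 22): d=(-3,8) right/bottom  bias=-1
  edge (9, 22)→(0, 22): d=(-9,0) right/bottom  bias=-1
    (5,7)@(11, 15): e=[4,5,63] → X
    (6,7)@(13, 15): e=[20,-11,63] → .
    (4,8)@(9, 17): e=[12,15,45] → X
    (5,8)@(11, 17): e=[28,-1,45] → .
    (2,9)@(5, 19): e=[4,41,27] → X
    (3,9)@(7, 19): e=[20,25,27] → X
    (5,9)@(11, 19): e=[52,-7,27] → .
    (1,10)@(3, 21): e=[12,51,9] → X
    (5,10)@(11, 21): e=[76,-13,9] → .
    (1,11)@(3, 23): e=[36,45,-9] → .
    (2,11)@(5, 23): e=[52,29,-9] → .
    (3,11)@(7, 23): e=[68,13,-9] → .
  covered (9 px):
    . . . . . . .
    . . . . . . .
    . . . . . . .
    . . . . . . .
    . . . . . . .
    . . . . . . .
    . . . . . . .
    . . . . . X .
    . . . . X . .
    . . X X X . .
    . X X X X . .
    . . . . . . .
T2:
  2·area = 42  (B↔C swapped to make it positive)
  edge (0, 12)→(0, 6): d=(0,-6) top-left  bias=+0
  edge (0, 6)→(7, 3): d=(7,-3) top-left  bias=+0
  edge (7, 3)→(0, 12): d=(-7,9) right/bottom  bias=-1
    (3,1)@(7, 3): e=[42,0,0] → .  [on edge]
    (1,2)@(3, 5): e=[18,2,22] → X
    (2,2)@(5, 5): e=[30,8,4] → X
    (3,2)@(7, 5): e=[42,14,-14] → .
    (0,3)@(1, 7): e=[6,10,26] → X
    (2,3)@(5, 7): e=[30,22,-10] → .
    (0,4)@(1, 9): e=[6,24,12] → X
    (1,4)@(3, 9): e=[18,30,-6] → .
    (0,5)@(1, 11): e=[6,38,-2] → .
  covered (5 px):
    . . . . . . .
    . . . . . . .
    . X X . . . .
    X X . . . . .
    X . . . . . .
    . . . . . . .
    . . . . . . .
    . . . . . . .
    . . . . . . .
    . . . . . . .
    . . . . . . .
    . . . . . . .

Z-buffer (winner per pixel, '.' = empty):
  . . . . . . .
  . . . . . . .
  . 2 2 . . . .
  2 2 . . . . .
  2 . 0 . . . .
  . . . 0 . . .
  . . . 0 0 . .
  . . . 0 0 1 .
  . . . . 1 . .
  . . 1 1 1 . .
  . 1 1 1 1 . .
  . . . . . . .

Result: 2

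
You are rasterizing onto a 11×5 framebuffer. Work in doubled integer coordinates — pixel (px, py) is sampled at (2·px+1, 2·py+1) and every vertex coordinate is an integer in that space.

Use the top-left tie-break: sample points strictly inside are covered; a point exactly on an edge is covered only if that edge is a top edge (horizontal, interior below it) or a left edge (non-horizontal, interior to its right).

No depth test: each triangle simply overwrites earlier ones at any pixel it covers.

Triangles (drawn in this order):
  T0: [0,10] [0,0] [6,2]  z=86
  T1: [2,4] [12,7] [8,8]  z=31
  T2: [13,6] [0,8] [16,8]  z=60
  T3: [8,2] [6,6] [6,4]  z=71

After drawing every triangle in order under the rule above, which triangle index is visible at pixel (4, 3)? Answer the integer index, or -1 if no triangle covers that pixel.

T0:
  2·area = 60
  edge (0, 10)→(0, 0): d=(0,-10) top-left  bias=+0
  edge (0, 0)→(6, 2): d=(6,2) right/bottom  bias=-1
  edge (6, 2)→(0, 10): d=(-6,8) right/bottom  bias=-1
    (0,0)@(1, 1): e=[10,4,46] → #
    (1,0)@(3, 1): e=[30,0,30] → ·  [on edge]
    (0,1)@(1, 3): e=[10,16,34] → #
    (1,1)@(3, 3): e=[30,12,18] → #
    (2,1)@(5, 3): e=[50,8,2] → #
    (3,1)@(7, 3): e=[70,4,-14] → ·
    (4,1)@(9, 3): e=[90,0,-30] → ·  [on edge]
    (0,2)@(1, 5): e=[10,28,22] → #
    (2,2)@(5, 5): e=[50,20,-10] → ·
    (7,2)@(15, 5): e=[150,0,-90] → ·  [on edge]
    (0,3)@(1, 7): e=[10,40,10] → #
    (1,3)@(3, 7): e=[30,36,-6] → ·
    (10,3)@(21, 7): e=[210,0,-150] → ·  [on edge]
  covered (7 px):
    # · · · · · · · · · ·
    # # # · · · · · · · ·
    # # · · · · · · · · ·
    # · · · · · · · · · ·
    · · · · · · · · · · ·
T1:
  2·area = 22
  edge (2, 4)→(12, 7): d=(10,3) right/bottom  bias=-1
  edge (12, 7)→(8, 8): d=(-4,1) right/bottom  bias=-1
  edge (8, 8)→(2, 4): d=(-6,-4) top-left  bias=+0
    (2,2)@(5, 5): e=[1,15,6] → #
    (3,2)@(7, 5): e=[-5,13,14] → ·
    (2,3)@(5, 7): e=[21,7,-6] → ·
    (3,3)@(7, 7): e=[15,5,2] → #
    (4,3)@(9, 7): e=[9,3,10] → #
    (5,3)@(11, 7): e=[3,1,18] → #
    (6,3)@(13, 7): e=[-3,-1,26] → ·
    (3,4)@(7, 9): e=[35,-3,-10] → ·
    (4,4)@(9, 9): e=[29,-5,-2] → ·
    (5,4)@(11, 9): e=[23,-7,6] → ·
  covered (4 px):
    · · · · · · · · · · ·
    · · · · · · · · · · ·
    · · # · · · · · · · ·
    · · · # # # · · · · ·
    · · · · · · · · · · ·
T2:
  2·area = 32  (B↔C swapped to make it positive)
  edge (13, 6)→(16, 8): d=(3,2) right/bottom  bias=-1
  edge (16, 8)→(0, 8): d=(-16,0) right/bottom  bias=-1
  edge (0, 8)→(13, 6): d=(13,-2) top-left  bias=+0
    (3,3)@(7, 7): e=[15,16,1] → #
    (4,3)@(9, 7): e=[11,16,5] → #
    (5,3)@(11, 7): e=[7,16,9] → #
    (6,3)@(13, 7): e=[3,16,13] → #
    (7,3)@(15, 7): e=[-1,16,17] → ·
    (3,4)@(7, 9): e=[21,-16,27] → ·
    (4,4)@(9, 9): e=[17,-16,31] → ·
    (5,4)@(11, 9): e=[13,-16,35] → ·
    (6,4)@(13, 9): e=[9,-16,39] → ·
  covered (4 px):
    · · · · · · · · · · ·
    · · · · · · · · · · ·
    · · · · · · · · · · ·
    · · · # # # # · · · ·
    · · · · · · · · · · ·
T3:
  2·area = 4
  edge (8, 2)→(6, 6): d=(-2,4) right/bottom  bias=-1
  edge (6, 6)→(6, 4): d=(0,-2) top-left  bias=+0
  edge (6, 4)→(8, 2): d=(2,-2) top-left  bias=+0
    (4,0)@(9, 1): e=[-2,6,0] → ·  [on edge]
    (3,1)@(7, 3): e=[2,2,0] → #  [on edge]
    (4,1)@(9, 3): e=[-6,6,4] → ·
    (2,2)@(5, 5): e=[6,-2,0] → ·  [on edge]
    (3,2)@(7, 5): e=[-2,2,4] → ·
    (1,3)@(3, 7): e=[10,-6,0] → ·  [on edge]
    (0,4)@(1, 9): e=[14,-10,0] → ·  [on edge]
  covered (1 px):
    · · · · · · · · · · ·
    · · · # · · · · · · ·
    · · · · · · · · · · ·
    · · · · · · · · · · ·
    · · · · · · · · · · ·

Z-buffer (winner per pixel, '.' = empty):
  0 . . . . . . . . . .
  0 0 0 3 . . . . . . .
  0 0 1 . . . . . . . .
  0 . . 2 2 2 2 . . . .
  . . . . . . . . . . .

Answer: 2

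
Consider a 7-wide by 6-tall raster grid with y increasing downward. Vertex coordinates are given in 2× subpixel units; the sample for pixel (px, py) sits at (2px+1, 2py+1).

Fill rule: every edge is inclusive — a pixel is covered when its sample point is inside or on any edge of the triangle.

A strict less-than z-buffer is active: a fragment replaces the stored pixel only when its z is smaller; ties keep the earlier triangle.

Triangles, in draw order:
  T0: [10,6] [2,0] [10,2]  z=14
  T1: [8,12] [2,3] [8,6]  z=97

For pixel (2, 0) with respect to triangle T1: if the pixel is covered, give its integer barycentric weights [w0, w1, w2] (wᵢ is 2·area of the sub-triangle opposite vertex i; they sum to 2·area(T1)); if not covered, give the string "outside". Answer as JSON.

T0:
  2·area = 32
  edge (10, 6)→(2, 0): d=(-8,-6) inclusive
  edge (2, 0)→(10, 2): d=(8,2) inclusive
  edge (10, 2)→(10, 6): d=(0,4) inclusive
    (2,0)@(5, 1): e=[10,2,20] → X
    (3,0)@(7, 1): e=[22,-2,12] → .
    (2,1)@(5, 3): e=[-6,18,20] → .
    (3,1)@(7, 3): e=[6,14,12] → X
    (4,1)@(9, 3): e=[18,10,4] → X
    (5,1)@(11, 3): e=[30,6,-4] → .
    (3,2)@(7, 5): e=[-10,30,12] → .
    (4,2)@(9, 5): e=[2,26,4] → X
    (5,2)@(11, 5): e=[14,22,-4] → .
    (4,3)@(9, 7): e=[-14,42,4] → .
  covered (4 px):
    . . X . . . .
    . . . X X . .
    . . . . X . .
    . . . . . . .
    . . . . . . .
    . . . . . . .
T1:
  2·area = 36
  edge (8, 12)→(2, 3): d=(-6,-9) inclusive
  edge (2, 3)→(8, 6): d=(6,3) inclusive
  edge (8, 6)→(8, 12): d=(0,6) inclusive
    (2,2)@(5, 5): e=[15,3,18] → X
    (3,2)@(7, 5): e=[33,-3,6] → .
    (2,3)@(5, 7): e=[3,15,18] → X
    (3,3)@(7, 7): e=[21,9,6] → X
    (4,3)@(9, 7): e=[39,3,-6] → .
    (2,4)@(5, 9): e=[-9,27,18] → .
    (3,4)@(7, 9): e=[9,21,6] → X
    (4,4)@(9, 9): e=[27,15,-6] → .
    (3,5)@(7, 11): e=[-3,33,6] → .
  covered (4 px):
    . . . . . . .
    . . . . . . .
    . . X . . . .
    . . X X . . .
    . . . X . . .
    . . . . . . .

Final: "outside"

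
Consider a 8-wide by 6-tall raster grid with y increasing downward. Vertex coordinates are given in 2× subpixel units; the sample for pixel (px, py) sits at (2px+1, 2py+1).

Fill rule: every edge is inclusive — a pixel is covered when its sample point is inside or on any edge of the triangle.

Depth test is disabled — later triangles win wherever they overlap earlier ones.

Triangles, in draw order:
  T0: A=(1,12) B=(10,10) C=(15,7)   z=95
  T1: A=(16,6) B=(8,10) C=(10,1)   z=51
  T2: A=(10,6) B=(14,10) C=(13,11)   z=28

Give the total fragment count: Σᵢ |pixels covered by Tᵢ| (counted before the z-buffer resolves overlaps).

T0:
  2·area = 17  (B↔C swapped to make it positive)
  edge (1, 12)→(15, 7): d=(14,-5) inclusive
  edge (15, 7)→(10, 10): d=(-5,3) inclusive
  edge (10, 10)→(1, 12): d=(-9,2) inclusive
    (7,3)@(15, 7): e=[0,0,17] → #  [on edge]
    (5,4)@(11, 9): e=[8,2,7] → #
    (6,4)@(13, 9): e=[18,-4,3] → ·
    (7,4)@(15, 9): e=[28,-10,-1] → ·
    (2,5)@(5, 11): e=[6,10,1] → #
    (3,5)@(7, 11): e=[16,4,-3] → ·
    (5,5)@(11, 11): e=[36,-8,-11] → ·
  covered (3 px):
    · · · · · · · ·
    · · · · · · · ·
    · · · · · · · ·
    · · · · · · · #
    · · · · · # · ·
    · · # · · · · ·
T1:
  2·area = 64
  edge (16, 6)→(8, 10): d=(-8,4) inclusive
  edge (8, 10)→(10, 1): d=(2,-9) inclusive
  edge (10, 1)→(16, 6): d=(6,5) inclusive
    (5,1)@(11, 3): e=[44,13,7] → #
    (6,1)@(13, 3): e=[36,31,-3] → ·
    (5,2)@(11, 5): e=[28,17,19] → #
    (6,2)@(13, 5): e=[20,35,9] → #
    (7,2)@(15, 5): e=[12,53,-1] → ·
    (4,3)@(9, 7): e=[20,3,41] → #
    (7,3)@(15, 7): e=[-4,57,11] → ·
    (4,4)@(9, 9): e=[4,7,53] → #
    (5,4)@(11, 9): e=[-4,25,43] → ·
    (6,4)@(13, 9): e=[-12,43,33] → ·
    (4,5)@(9, 11): e=[-12,11,65] → ·
  covered (7 px):
    · · · · · · · ·
    · · · · · # · ·
    · · · · · # # ·
    · · · · # # # ·
    · · · · # · · ·
    · · · · · · · ·
T2:
  2·area = 8
  edge (10, 6)→(14, 10): d=(4,4) inclusive
  edge (14, 10)→(13, 11): d=(-1,1) inclusive
  edge (13, 11)→(10, 6): d=(-3,-5) inclusive
    (2,0)@(5, 1): e=[0,18,-10] → ·  [on edge]
    (3,0)@(7, 1): e=[-8,16,0] → ·  [on edge]
    (3,1)@(7, 3): e=[0,14,-6] → ·  [on edge]
    (4,2)@(9, 5): e=[0,10,-2] → ·  [on edge]
    (5,3)@(11, 7): e=[0,6,2] → #  [on edge]
    (6,3)@(13, 7): e=[-8,4,12] → ·
    (5,4)@(11, 9): e=[8,4,-4] → ·
    (6,4)@(13, 9): e=[0,2,6] → #  [on edge]
    (7,4)@(15, 9): e=[-8,0,16] → ·  [on edge]
    (6,5)@(13, 11): e=[8,0,0] → #  [on edge]
    (7,5)@(15, 11): e=[0,-2,10] → ·  [on edge]
  covered (3 px):
    · · · · · · · ·
    · · · · · · · ·
    · · · · · · · ·
    · · · · · # · ·
    · · · · · · # ·
    · · · · · · # ·

Result: 13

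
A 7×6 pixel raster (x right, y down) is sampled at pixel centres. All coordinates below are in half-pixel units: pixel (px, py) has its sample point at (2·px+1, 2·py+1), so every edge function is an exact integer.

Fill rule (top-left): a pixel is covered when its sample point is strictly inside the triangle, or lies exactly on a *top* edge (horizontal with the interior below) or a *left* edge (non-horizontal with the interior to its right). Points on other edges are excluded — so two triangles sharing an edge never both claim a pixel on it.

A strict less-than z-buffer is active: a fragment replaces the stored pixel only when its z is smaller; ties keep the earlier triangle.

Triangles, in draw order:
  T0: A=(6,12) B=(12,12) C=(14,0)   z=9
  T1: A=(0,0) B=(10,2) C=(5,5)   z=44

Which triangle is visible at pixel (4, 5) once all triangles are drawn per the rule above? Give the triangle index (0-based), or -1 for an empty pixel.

T0:
  2·area = 72  (B↔C swapped to make it positive)
  edge (6, 12)→(14, 0): d=(8,-12) top-left  bias=+0
  edge (14, 0)→(12, 12): d=(-2,12) right/bottom  bias=-1
  edge (12, 12)→(6, 12): d=(-6,0) right/bottom  bias=-1
    (6,1)@(13, 3): e=[12,6,54] → X
    (5,2)@(11, 5): e=[4,26,42] → X
    (5,3)@(11, 7): e=[20,22,30] → X
    (6,3)@(13, 7): e=[44,-2,30] → .
    (4,4)@(9, 9): e=[12,42,18] → X
    (6,4)@(13, 9): e=[60,-6,18] → .
    (3,5)@(7, 11): e=[4,62,6] → X
    (6,5)@(13, 11): e=[76,-10,6] → .
  covered (9 px):
    . . . . . . .
    . . . . . . X
    . . . . . X X
    . . . . . X .
    . . . . X X .
    . . . X X X .
T1:
  2·area = 40
  edge (0, 0)→(10, 2): d=(10,2) right/bottom  bias=-1
  edge (10, 2)→(5, 5): d=(-5,3) right/bottom  bias=-1
  edge (5, 5)→(0, 0): d=(-5,-5) top-left  bias=+0
    (0,0)@(1, 1): e=[8,32,0] → X  [on edge]
    (1,0)@(3, 1): e=[4,26,10] → X
    (2,0)@(5, 1): e=[0,20,20] → .  [on edge]
    (0,1)@(1, 3): e=[28,22,-10] → .
    (1,1)@(3, 3): e=[24,16,0] → X  [on edge]
    (2,1)@(5, 3): e=[20,10,10] → X
    (3,1)@(7, 3): e=[16,4,20] → X
    (4,1)@(9, 3): e=[12,-2,30] → .
    (1,2)@(3, 5): e=[44,6,-10] → .
    (2,2)@(5, 5): e=[40,0,0] → .  [on edge]
    (3,2)@(7, 5): e=[36,-6,10] → .
    (3,3)@(7, 7): e=[56,-16,0] → .  [on edge]
    (4,4)@(9, 9): e=[72,-32,0] → .  [on edge]
    (5,5)@(11, 11): e=[88,-48,0] → .  [on edge]
  covered (5 px):
    X X . . . . .
    . X X X . . .
    . . . . . . .
    . . . . . . .
    . . . . . . .
    . . . . . . .

Z-buffer (winner per pixel, '.' = empty):
  1 1 . . . . .
  . 1 1 1 . . 0
  . . . . . 0 0
  . . . . . 0 .
  . . . . 0 0 .
  . . . 0 0 0 .

Final: 0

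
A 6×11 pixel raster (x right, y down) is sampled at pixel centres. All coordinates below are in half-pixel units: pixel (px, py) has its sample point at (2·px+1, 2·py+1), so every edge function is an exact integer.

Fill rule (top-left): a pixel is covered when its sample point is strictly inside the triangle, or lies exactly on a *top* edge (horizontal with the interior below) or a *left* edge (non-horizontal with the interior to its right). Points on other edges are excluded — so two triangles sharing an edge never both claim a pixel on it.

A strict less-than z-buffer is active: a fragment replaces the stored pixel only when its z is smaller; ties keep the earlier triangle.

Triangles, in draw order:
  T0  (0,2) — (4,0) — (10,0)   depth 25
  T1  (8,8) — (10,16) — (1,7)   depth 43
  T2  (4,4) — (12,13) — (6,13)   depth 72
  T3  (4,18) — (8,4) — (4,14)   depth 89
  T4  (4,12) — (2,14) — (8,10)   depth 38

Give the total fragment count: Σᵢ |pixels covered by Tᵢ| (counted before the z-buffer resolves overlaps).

T0:
  2·area = 12
  edge (0, 2)→(4, 0): d=(4,-2) top-left  bias=+0
  edge (4, 0)→(10, 0): d=(6,0) top-left  bias=+0
  edge (10, 0)→(0, 2): d=(-10,2) right/bottom  bias=-1
    (1,0)@(3, 1): e=[2,6,4] → █
    (2,0)@(5, 1): e=[6,6,0] → ·  [on edge]
    (1,1)@(3, 3): e=[10,18,-16] → ·
  covered (1 px):
    · █ · · · ·
    · · · · · ·
    · · · · · ·
    · · · · · ·
    · · · · · ·
    · · · · · ·
    · · · · · ·
    · · · · · ·
    · · · · · ·
    · · · · · ·
    · · · · · ·
T1:
  2·area = 54
  edge (8, 8)→(10, 16): d=(2,8) right/bottom  bias=-1
  edge (10, 16)→(1, 7): d=(-9,-9) top-left  bias=+0
  edge (1, 7)→(8, 8): d=(7,1) right/bottom  bias=-1
    (0,3)@(1, 7): e=[54,0,0] → ·  [on edge]
    (1,4)@(3, 9): e=[42,0,12] → █  [on edge]
    (2,4)@(5, 9): e=[26,18,10] → █
    (3,4)@(7, 9): e=[10,36,8] → █
    (4,4)@(9, 9): e=[-6,54,6] → ·
    (1,5)@(3, 11): e=[46,-18,26] → ·
    (2,5)@(5, 11): e=[30,0,24] → █  [on edge]
    (4,5)@(9, 11): e=[-2,36,20] → ·
    (2,6)@(5, 13): e=[34,-18,38] → ·
    (3,6)@(7, 13): e=[18,0,36] → █  [on edge]
    (4,6)@(9, 13): e=[2,18,34] → █
    (5,6)@(11, 13): e=[-14,36,32] → ·
    (4,7)@(9, 15): e=[6,0,48] → █  [on edge]
    (5,8)@(11, 17): e=[-6,0,60] → ·  [on edge]
  covered (8 px):
    · · · · · ·
    · · · · · ·
    · · · · · ·
    · · · · · ·
    · █ █ █ · ·
    · · █ █ · ·
    · · · █ █ ·
    · · · · █ ·
    · · · · · ·
    · · · · · ·
    · · · · · ·
T2:
  2·area = 54
  edge (4, 4)→(12, 13): d=(8,9) right/bottom  bias=-1
  edge (12, 13)→(6, 13): d=(-6,0) right/bottom  bias=-1
  edge (6, 13)→(4, 4): d=(-2,-9) top-left  bias=+0
    (2,3)@(5, 7): e=[15,36,3] → █
    (3,3)@(7, 7): e=[-3,36,21] → ·
    (2,4)@(5, 9): e=[31,24,-1] → ·
    (3,4)@(7, 9): e=[13,24,17] → █
    (4,4)@(9, 9): e=[-5,24,35] → ·
    (3,5)@(7, 11): e=[29,12,13] → █
    (4,5)@(9, 11): e=[11,12,31] → █
    (5,5)@(11, 11): e=[-7,12,49] → ·
    (0,6)@(1, 13): e=[99,0,-45] → ·  [on edge]
    (1,6)@(3, 13): e=[81,0,-27] → ·  [on edge]
    (2,6)@(5, 13): e=[63,0,-9] → ·  [on edge]
    (3,6)@(7, 13): e=[45,0,9] → ·  [on edge]
    (4,6)@(9, 13): e=[27,0,27] → ·  [on edge]
    (5,6)@(11, 13): e=[9,0,45] → ·  [on edge]
  covered (4 px):
    · · · · · ·
    · · · · · ·
    · · · · · ·
    · · █ · · ·
    · · · █ · ·
    · · · █ █ ·
    · · · · · ·
    · · · · · ·
    · · · · · ·
    · · · · · ·
    · · · · · ·
T3:
  2·area = 16  (B↔C swapped to make it positive)
  edge (4, 18)→(4, 14): d=(0,-4) top-left  bias=+0
  edge (4, 14)→(8, 4): d=(4,-10) top-left  bias=+0
  edge (8, 4)→(4, 18): d=(-4,14) right/bottom  bias=-1
    (3,3)@(7, 7): e=[12,2,2] → █
    (4,3)@(9, 7): e=[20,22,-26] → ·
    (3,4)@(7, 9): e=[12,10,-6] → ·
    (2,6)@(5, 13): e=[4,6,6] → █
    (3,6)@(7, 13): e=[12,26,-22] → ·
    (2,7)@(5, 15): e=[4,14,-2] → ·
  covered (2 px):
    · · · · · ·
    · · · · · ·
    · · · · · ·
    · · · █ · ·
    · · · · · ·
    · · · · · ·
    · · █ · · ·
    · · · · · ·
    · · · · · ·
    · · · · · ·
    · · · · · ·
T4:
  2·area = 4  (B↔C swapped to make it positive)
  edge (4, 12)→(8, 10): d=(4,-2) top-left  bias=+0
  edge (8, 10)→(2, 14): d=(-6,4) right/bottom  bias=-1
  edge (2, 14)→(4, 12): d=(2,-2) top-left  bias=+0
    (5,2)@(11, 5): e=[-14,18,0] → ·  [on edge]
    (4,3)@(9, 7): e=[-10,14,0] → ·  [on edge]
    (3,4)@(7, 9): e=[-6,10,0] → ·  [on edge]
    (2,5)@(5, 11): e=[-2,6,0] → ·  [on edge]
    (1,6)@(3, 13): e=[2,2,0] → █  [on edge]
    (2,6)@(5, 13): e=[6,-6,4] → ·
    (0,7)@(1, 15): e=[6,-2,0] → ·  [on edge]
    (1,7)@(3, 15): e=[10,-10,4] → ·
  covered (1 px):
    · · · · · ·
    · · · · · ·
    · · · · · ·
    · · · · · ·
    · · · · · ·
    · · · · · ·
    · █ · · · ·
    · · · · · ·
    · · · · · ·
    · · · · · ·
    · · · · · ·

Result: 16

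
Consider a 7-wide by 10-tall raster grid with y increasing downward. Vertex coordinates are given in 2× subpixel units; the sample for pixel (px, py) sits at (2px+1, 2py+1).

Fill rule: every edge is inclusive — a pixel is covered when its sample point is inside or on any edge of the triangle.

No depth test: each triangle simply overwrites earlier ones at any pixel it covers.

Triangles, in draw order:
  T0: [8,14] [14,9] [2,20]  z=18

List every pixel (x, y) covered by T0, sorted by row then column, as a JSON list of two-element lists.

T0:
  2·area = 6
  edge (8, 14)→(14, 9): d=(6,-5) inclusive
  edge (14, 9)→(2, 20): d=(-12,11) inclusive
  edge (2, 20)→(8, 14): d=(6,-6) inclusive
    (6,4)@(13, 9): e=[-5,11,0] → .  [on edge]
    (5,5)@(11, 11): e=[-3,9,0] → .  [on edge]
    (4,6)@(9, 13): e=[-1,7,0] → .  [on edge]
    (3,7)@(7, 15): e=[1,5,0] → X  [on edge]
    (4,7)@(9, 15): e=[11,-17,12] → .
    (2,8)@(5, 17): e=[3,3,0] → X  [on edge]
    (3,8)@(7, 17): e=[13,-19,12] → .
    (1,9)@(3, 19): e=[5,1,0] → X  [on edge]
    (2,9)@(5, 19): e=[15,-21,12] → .
  covered (3 px):
    . . . . . . .
    . . . . . . .
    . . . . . . .
    . . . . . . .
    . . . . . . .
    . . . . . . .
    . . . . . . .
    . . . X . . .
    . . X . . . .
    . X . . . . .

Final: [[3,7],[2,8],[1,9]]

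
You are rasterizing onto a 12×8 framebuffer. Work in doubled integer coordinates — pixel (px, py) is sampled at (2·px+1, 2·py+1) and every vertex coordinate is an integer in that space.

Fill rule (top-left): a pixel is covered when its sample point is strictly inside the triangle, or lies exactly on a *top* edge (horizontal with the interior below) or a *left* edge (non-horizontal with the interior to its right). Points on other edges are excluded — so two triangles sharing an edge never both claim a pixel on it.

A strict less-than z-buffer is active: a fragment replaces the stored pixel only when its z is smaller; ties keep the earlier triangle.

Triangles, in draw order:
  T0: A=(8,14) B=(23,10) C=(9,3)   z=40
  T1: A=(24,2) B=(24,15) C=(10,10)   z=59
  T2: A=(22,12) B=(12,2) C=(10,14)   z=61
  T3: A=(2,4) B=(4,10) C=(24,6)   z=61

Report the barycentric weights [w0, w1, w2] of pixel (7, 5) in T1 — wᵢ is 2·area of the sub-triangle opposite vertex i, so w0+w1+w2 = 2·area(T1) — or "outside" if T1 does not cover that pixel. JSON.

T0:
  2·area = 161  (B↔C swapped to make it positive)
  edge (8, 14)→(9, 3): d=(1,-11) top-left  bias=+0
  edge (9, 3)→(23, 10): d=(14,7) right/bottom  bias=-1
  edge (23, 10)→(8, 14): d=(-15,4) right/bottom  bias=-1
    (2,0)@(5, 1): e=[-46,0,207] → ·  [on edge]
    (4,1)@(9, 3): e=[0,0,161] → ·  [on edge]
    (4,2)@(9, 5): e=[2,28,131] → #
    (5,2)@(11, 5): e=[24,14,123] → #
    (6,2)@(13, 5): e=[46,0,115] → ·  [on edge]
    (4,3)@(9, 7): e=[4,56,101] → #
    (6,3)@(13, 7): e=[48,28,85] → #
    (7,3)@(15, 7): e=[70,14,77] → #
    (8,3)@(17, 7): e=[92,0,69] → ·  [on edge]
    (4,4)@(9, 9): e=[6,84,71] → #
    (8,4)@(17, 9): e=[94,28,39] → #
    (9,4)@(19, 9): e=[116,14,31] → #
    (10,4)@(21, 9): e=[138,0,23] → ·  [on edge]
  covered (20 px):
    · · · · · · · · · · · ·
    · · · · · · · · · · · ·
    · · · · # # · · · · · ·
    · · · · # # # # · · · ·
    · · · · # # # # # # · ·
    · · · · # # # # # # · ·
    · · · · # # · · · · · ·
    · · · · · · · · · · · ·
T1:
  2·area = 182
  edge (24, 2)→(24, 15): d=(0,13) right/bottom  bias=-1
  edge (24, 15)→(10, 10): d=(-14,-5) top-left  bias=+0
  edge (10, 10)→(24, 2): d=(14,-8) top-left  bias=+0
    (11,1)@(23, 3): e=[13,163,6] → #
    (9,2)@(19, 5): e=[65,115,2] → #
    (10,2)@(21, 5): e=[39,125,18] → #
    (8,3)@(17, 7): e=[91,77,14] → #
    (6,4)@(13, 9): e=[143,29,10] → #
    (7,4)@(15, 9): e=[117,39,26] → #
    (6,5)@(13, 11): e=[143,1,38] → #
    (6,6)@(13, 13): e=[143,-27,66] → ·
    (7,6)@(15, 13): e=[117,-17,82] → ·
    (8,6)@(17, 13): e=[91,-7,98] → ·
    (9,6)@(19, 13): e=[65,3,114] → #
    (9,7)@(19, 15): e=[65,-25,142] → ·
  covered (23 px):
    · · · · · · · · · · · ·
    · · · · · · · · · · · #
    · · · · · · · · · # # #
    · · · · · · · · # # # #
    · · · · · · # # # # # #
    · · · · · · # # # # # #
    · · · · · · · · · # # #
    · · · · · · · · · · · ·
T2:
  2·area = 140  (B↔C swapped to make it positive)
  edge (22, 12)→(10, 14): d=(-12,2) right/bottom  bias=-1
  edge (10, 14)→(12, 2): d=(2,-12) top-left  bias=+0
  edge (12, 2)→(22, 12): d=(10,10) right/bottom  bias=-1
    (5,0)@(11, 1): e=[154,-14,0] → ·  [on edge]
    (6,1)@(13, 3): e=[126,14,0] → ·  [on edge]
    (6,2)@(13, 5): e=[102,18,20] → #
    (7,2)@(15, 5): e=[98,42,0] → ·  [on edge]
    (6,3)@(13, 7): e=[78,22,40] → #
    (7,3)@(15, 7): e=[74,46,20] → #
    (8,3)@(17, 7): e=[70,70,0] → ·  [on edge]
    (5,4)@(11, 9): e=[58,2,80] → #
    (8,4)@(17, 9): e=[46,74,20] → #
    (9,4)@(19, 9): e=[42,98,0] → ·  [on edge]
    (5,5)@(11, 11): e=[34,6,100] → #
    (9,5)@(19, 11): e=[18,102,20] → #
    (10,5)@(21, 11): e=[14,126,0] → ·  [on edge]
    (11,6)@(23, 13): e=[-14,154,0] → ·  [on edge]
  covered (15 px):
    · · · · · · · · · · · ·
    · · · · · · · · · · · ·
    · · · · · · # · · · · ·
    · · · · · · # # · · · ·
    · · · · · # # # # · · ·
    · · · · · # # # # # · ·
    · · · · · # # # · · · ·
    · · · · · · · · · · · ·
T3:
  2·area = 128  (B↔C swapped to make it positive)
  edge (2, 4)→(24, 6): d=(22,2) right/bottom  bias=-1
  edge (24, 6)→(4, 10): d=(-20,4) right/bottom  bias=-1
  edge (4, 10)→(2, 4): d=(-2,-6) top-left  bias=+0
    (0,0)@(1, 1): e=[-64,192,0] → ·  [on edge]
    (1,2)@(3, 5): e=[20,104,4] → #
    (2,2)@(5, 5): e=[16,96,16] → #
    (3,2)@(7, 5): e=[12,88,28] → #
    (4,2)@(9, 5): e=[8,80,40] → #
    (5,2)@(11, 5): e=[4,72,52] → #
    (6,2)@(13, 5): e=[0,64,64] → ·  [on edge]
    (1,3)@(3, 7): e=[64,64,0] → #  [on edge]
    (6,3)@(13, 7): e=[44,24,60] → #
    (7,3)@(15, 7): e=[40,16,72] → #
    (8,3)@(17, 7): e=[36,8,84] → #
    (9,3)@(19, 7): e=[32,0,96] → ·  [on edge]
    (4,4)@(9, 9): e=[96,0,32] → ·  [on edge]
    (2,6)@(5, 13): e=[192,-64,0] → ·  [on edge]
  covered (15 px):
    · · · · · · · · · · · ·
    · · · · · · · · · · · ·
    · # # # # # · · · · · ·
    · # # # # # # # # · · ·
    · · # # · · · · · · · ·
    · · · · · · · · · · · ·
    · · · · · · · · · · · ·
    · · · · · · · · · · · ·

Result: [11,54,117]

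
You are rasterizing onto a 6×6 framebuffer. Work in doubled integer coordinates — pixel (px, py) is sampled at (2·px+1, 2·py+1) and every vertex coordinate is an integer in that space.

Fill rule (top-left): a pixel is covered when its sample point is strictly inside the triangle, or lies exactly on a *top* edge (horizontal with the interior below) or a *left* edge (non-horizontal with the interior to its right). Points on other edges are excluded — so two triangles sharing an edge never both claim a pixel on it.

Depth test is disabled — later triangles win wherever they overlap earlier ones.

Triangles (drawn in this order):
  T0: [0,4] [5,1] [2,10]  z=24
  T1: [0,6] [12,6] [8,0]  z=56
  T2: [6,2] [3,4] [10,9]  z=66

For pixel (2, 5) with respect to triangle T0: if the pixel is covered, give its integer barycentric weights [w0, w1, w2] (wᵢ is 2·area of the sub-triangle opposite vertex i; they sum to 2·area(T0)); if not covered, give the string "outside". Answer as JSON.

T0:
  2·area = 36
  edge (0, 4)→(5, 1): d=(5,-3) top-left  bias=+0
  edge (5, 1)→(2, 10): d=(-3,9) right/bottom  bias=-1
  edge (2, 10)→(0, 4): d=(-2,-6) top-left  bias=+0
    (2,0)@(5, 1): e=[0,0,36] → .  [on edge]
    (1,1)@(3, 3): e=[4,12,20] → X
    (2,1)@(5, 3): e=[10,-6,32] → .
    (0,2)@(1, 5): e=[8,24,4] → X
    (2,2)@(5, 5): e=[20,-12,28] → .
    (0,3)@(1, 7): e=[18,18,0] → X  [on edge]
    (1,3)@(3, 7): e=[24,0,12] → .  [on edge]
    (0,4)@(1, 9): e=[28,12,-4] → .
  covered (4 px):
    . . . . . .
    . X . . . .
    X X . . . .
    X . . . . .
    . . . . . .
    . . . . . .
T1:
  2·area = 72  (B↔C swapped to make it positive)
  edge (0, 6)→(8, 0): d=(8,-6) top-left  bias=+0
  edge (8, 0)→(12, 6): d=(4,6) right/bottom  bias=-1
  edge (12, 6)→(0, 6): d=(-12,0) right/bottom  bias=-1
    (3,0)@(7, 1): e=[2,10,60] → X
    (4,0)@(9, 1): e=[14,-2,60] → .
    (2,1)@(5, 3): e=[6,30,36] → X
    (4,1)@(9, 3): e=[30,6,36] → X
    (5,1)@(11, 3): e=[42,-6,36] → .
    (1,2)@(3, 5): e=[10,50,12] → X
    (5,2)@(11, 5): e=[58,2,12] → X
    (1,3)@(3, 7): e=[26,58,-12] → .
    (2,3)@(5, 7): e=[38,46,-12] → .
    (3,3)@(7, 7): e=[50,34,-12] → .
    (4,3)@(9, 7): e=[62,22,-12] → .
    (5,3)@(11, 7): e=[74,10,-12] → .
  covered (9 px):
    . . . X . .
    . . X X X .
    . X X X X X
    . . . . . .
    . . . . . .
    . . . . . .
T2:
  2·area = 29  (B↔C swapped to make it positive)
  edge (6, 2)→(10, 9): d=(4,7) right/bottom  bias=-1
  edge (10, 9)→(3, 4): d=(-7,-5) top-left  bias=+0
  edge (3, 4)→(6, 2): d=(3,-2) top-left  bias=+0
    (2,1)@(5, 3): e=[11,17,1] → X
    (3,1)@(7, 3): e=[-3,27,5] → .
    (2,2)@(5, 5): e=[19,3,7] → X
    (3,2)@(7, 5): e=[5,13,11] → X
    (4,2)@(9, 5): e=[-9,23,15] → .
    (2,3)@(5, 7): e=[27,-11,13] → .
    (3,3)@(7, 7): e=[13,-1,17] → .
  covered (3 px):
    . . . . . .
    . . X . . .
    . . X X . .
    . . . . . .
    . . . . . .
    . . . . . .

Result: "outside"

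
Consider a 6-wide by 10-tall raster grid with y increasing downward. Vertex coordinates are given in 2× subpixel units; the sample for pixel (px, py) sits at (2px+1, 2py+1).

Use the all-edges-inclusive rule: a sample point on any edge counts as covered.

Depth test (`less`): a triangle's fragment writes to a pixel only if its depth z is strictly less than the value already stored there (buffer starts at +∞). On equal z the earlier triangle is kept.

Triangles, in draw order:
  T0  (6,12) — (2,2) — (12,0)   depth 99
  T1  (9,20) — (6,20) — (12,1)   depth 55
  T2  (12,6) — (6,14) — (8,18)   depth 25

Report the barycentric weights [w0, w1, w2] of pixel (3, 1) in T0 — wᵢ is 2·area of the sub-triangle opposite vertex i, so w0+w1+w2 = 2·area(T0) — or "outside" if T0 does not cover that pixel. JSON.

T0:
  2·area = 108
  edge (6, 12)→(2, 2): d=(-4,-10) inclusive
  edge (2, 2)→(12, 0): d=(10,-2) inclusive
  edge (12, 0)→(6, 12): d=(-6,12) inclusive
    (3,0)@(7, 1): e=[54,0,54] → █  [on edge]
    (4,0)@(9, 1): e=[74,4,30] → █
    (5,0)@(11, 1): e=[94,8,6] → █
    (1,1)@(3, 3): e=[6,12,90] → █
    (2,1)@(5, 3): e=[26,16,66] → █
    (5,1)@(11, 3): e=[86,28,-6] → ·
    (1,2)@(3, 5): e=[-2,32,78] → ·
    (2,2)@(5, 5): e=[18,36,54] → █
    (5,2)@(11, 5): e=[78,48,-18] → ·
    (2,3)@(5, 7): e=[10,56,42] → █
    (4,3)@(9, 7): e=[50,64,-6] → ·
    (2,4)@(5, 9): e=[2,76,30] → █
  covered (14 px):
    · · · █ █ █
    · █ █ █ █ ·
    · · █ █ █ ·
    · · █ █ · ·
    · · █ █ · ·
    · · · · · ·
    · · · · · ·
    · · · · · ·
    · · · · · ·
    · · · · · ·
T1:
  2·area = 57
  edge (9, 20)→(6, 20): d=(-3,0) inclusive
  edge (6, 20)→(12, 1): d=(6,-19) inclusive
  edge (12, 1)→(9, 20): d=(-3,19) inclusive
    (5,2)@(11, 5): e=[45,5,7] → █
    (5,3)@(11, 7): e=[39,17,1] → █
    (5,4)@(11, 9): e=[33,29,-5] → ·
    (4,5)@(9, 11): e=[27,3,27] → █
    (5,5)@(11, 11): e=[27,41,-11] → ·
    (4,6)@(9, 13): e=[21,15,21] → █
    (5,6)@(11, 13): e=[21,53,-17] → ·
    (4,7)@(9, 15): e=[15,27,15] → █
    (5,7)@(11, 15): e=[15,65,-23] → ·
    (3,8)@(7, 17): e=[9,1,47] → █
    (5,8)@(11, 17): e=[9,77,-29] → ·
    (3,9)@(7, 19): e=[3,13,41] → █
  covered (9 px):
    · · · · · ·
    · · · · · ·
    · · · · · █
    · · · · · █
    · · · · · ·
    · · · · █ ·
    · · · · █ ·
    · · · · █ ·
    · · · █ █ ·
    · · · █ █ ·
T2:
  2·area = 40  (B↔C swapped to make it positive)
  edge (12, 6)→(8, 18): d=(-4,12) inclusive
  edge (8, 18)→(6, 14): d=(-2,-4) inclusive
  edge (6, 14)→(12, 6): d=(6,-8) inclusive
    (5,4)@(11, 9): e=[0,30,10] → █  [on edge]
    (4,5)@(9, 11): e=[16,18,6] → █
    (5,5)@(11, 11): e=[-8,26,22] → ·
    (3,6)@(7, 13): e=[32,6,2] → █
    (5,6)@(11, 13): e=[-16,22,34] → ·
    (3,7)@(7, 15): e=[24,2,14] → █
    (4,7)@(9, 15): e=[0,10,30] → █  [on edge]
    (5,7)@(11, 15): e=[-24,18,46] → ·
    (3,8)@(7, 17): e=[16,-2,26] → ·
    (4,8)@(9, 17): e=[-8,6,42] → ·
  covered (6 px):
    · · · · · ·
    · · · · · ·
    · · · · · ·
    · · · · · ·
    · · · · · █
    · · · · █ ·
    · · · █ █ ·
    · · · █ █ ·
    · · · · · ·
    · · · · · ·

Final: [20,42,46]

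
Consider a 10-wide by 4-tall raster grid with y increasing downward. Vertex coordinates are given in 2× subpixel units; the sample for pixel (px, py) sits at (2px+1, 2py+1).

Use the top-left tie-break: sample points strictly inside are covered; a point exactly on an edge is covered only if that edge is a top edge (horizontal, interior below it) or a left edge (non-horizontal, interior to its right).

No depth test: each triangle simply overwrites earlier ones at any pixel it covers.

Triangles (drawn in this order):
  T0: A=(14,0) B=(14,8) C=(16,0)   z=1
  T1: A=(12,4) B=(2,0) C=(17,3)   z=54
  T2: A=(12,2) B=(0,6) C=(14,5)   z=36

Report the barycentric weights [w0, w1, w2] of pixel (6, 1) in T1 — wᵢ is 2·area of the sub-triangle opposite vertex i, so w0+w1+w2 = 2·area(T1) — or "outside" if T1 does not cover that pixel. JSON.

T0:
  2·area = 16  (B↔C swapped to make it positive)
  edge (14, 0)→(16, 0): d=(2,0) top-left  bias=+0
  edge (16, 0)→(14, 8): d=(-2,8) right/bottom  bias=-1
  edge (14, 8)→(14, 0): d=(0,-8) top-left  bias=+0
    (7,0)@(15, 1): e=[2,6,8] → █
    (8,0)@(17, 1): e=[2,-10,24] → ·
    (7,1)@(15, 3): e=[6,2,8] → █
    (8,1)@(17, 3): e=[6,-14,24] → ·
    (7,2)@(15, 5): e=[10,-2,8] → ·
  covered (2 px):
    · · · · · · · █ · ·
    · · · · · · · █ · ·
    · · · · · · · · · ·
    · · · · · · · · · ·
T1:
  2·area = 30
  edge (12, 4)→(2, 0): d=(-10,-4) top-left  bias=+0
  edge (2, 0)→(17, 3): d=(15,3) right/bottom  bias=-1
  edge (17, 3)→(12, 4): d=(-5,1) right/bottom  bias=-1
    (2,0)@(5, 1): e=[2,6,22] → █
    (3,0)@(7, 1): e=[10,0,20] → ·  [on edge]
    (2,1)@(5, 3): e=[-18,36,12] → ·
    (5,1)@(11, 3): e=[6,18,6] → █
    (6,1)@(13, 3): e=[14,12,4] → █
    (7,1)@(15, 3): e=[22,6,2] → █
    (8,1)@(17, 3): e=[30,0,0] → ·  [on edge]
    (3,2)@(7, 5): e=[-30,60,0] → ·  [on edge]
    (5,2)@(11, 5): e=[-14,48,-4] → ·
    (6,2)@(13, 5): e=[-6,42,-6] → ·
    (7,2)@(15, 5): e=[2,36,-8] → ·
  covered (4 px):
    · · █ · · · · · · ·
    · · · · · █ █ █ · ·
    · · · · · · · · · ·
    · · · · · · · · · ·
T2:
  2·area = 44  (B↔C swapped to make it positive)
  edge (12, 2)→(14, 5): d=(2,3) right/bottom  bias=-1
  edge (14, 5)→(0, 6): d=(-14,1) right/bottom  bias=-1
  edge (0, 6)→(12, 2): d=(12,-4) top-left  bias=+0
    (7,0)@(15, 1): e=[-11,55,0] → ·  [on edge]
    (4,1)@(9, 3): e=[11,33,0] → █  [on edge]
    (5,1)@(11, 3): e=[5,31,8] → █
    (6,1)@(13, 3): e=[-1,29,16] → ·
    (1,2)@(3, 5): e=[33,11,0] → █  [on edge]
    (2,2)@(5, 5): e=[27,9,8] → █
    (3,2)@(7, 5): e=[21,7,16] → █
    (6,2)@(13, 5): e=[3,1,40] → █
    (7,2)@(15, 5): e=[-3,-1,48] → ·
    (1,3)@(3, 7): e=[37,-17,24] → ·
    (2,3)@(5, 7): e=[31,-19,32] → ·
    (3,3)@(7, 7): e=[25,-21,40] → ·
  covered (8 px):
    · · · · · · · · · ·
    · · · · █ █ · · · ·
    · █ █ █ █ █ █ · · ·
    · · · · · · · · · ·

Result: [12,4,14]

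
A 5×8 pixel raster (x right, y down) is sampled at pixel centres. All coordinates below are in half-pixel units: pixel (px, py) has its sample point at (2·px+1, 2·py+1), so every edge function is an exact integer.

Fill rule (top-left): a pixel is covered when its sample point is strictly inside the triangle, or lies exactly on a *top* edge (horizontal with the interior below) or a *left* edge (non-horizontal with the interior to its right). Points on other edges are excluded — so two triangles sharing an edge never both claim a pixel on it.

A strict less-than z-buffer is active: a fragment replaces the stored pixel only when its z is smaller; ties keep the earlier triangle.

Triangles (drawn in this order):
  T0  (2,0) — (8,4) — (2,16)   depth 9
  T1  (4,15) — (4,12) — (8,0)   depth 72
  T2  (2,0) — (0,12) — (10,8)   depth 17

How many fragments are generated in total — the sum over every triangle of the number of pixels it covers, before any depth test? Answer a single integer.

T0:
  2·area = 96
  edge (2, 0)→(8, 4): d=(6,4) right/bottom  bias=-1
  edge (8, 4)→(2, 16): d=(-6,12) right/bottom  bias=-1
  edge (2, 16)→(2, 0): d=(0,-16) top-left  bias=+0
    (1,0)@(3, 1): e=[2,78,16] → █
    (2,0)@(5, 1): e=[-6,54,48] → ·
    (1,1)@(3, 3): e=[14,66,16] → █
    (2,1)@(5, 3): e=[6,42,48] → █
    (3,1)@(7, 3): e=[-2,18,80] → ·
    (1,2)@(3, 5): e=[26,54,16] → █
    (3,2)@(7, 5): e=[10,6,80] → █
    (4,2)@(9, 5): e=[2,-18,112] → ·
    (1,3)@(3, 7): e=[38,42,16] → █
    (3,3)@(7, 7): e=[22,-6,80] → ·
    (1,4)@(3, 9): e=[50,30,16] → █
    (3,4)@(7, 9): e=[34,-18,80] → ·
  covered (12 px):
    · █ · · ·
    · █ █ · ·
    · █ █ █ ·
    · █ █ · ·
    · █ █ · ·
    · █ · · ·
    · █ · · ·
    · · · · ·
T1:
  2·area = 12
  edge (4, 15)→(4, 12): d=(0,-3) top-left  bias=+0
  edge (4, 12)→(8, 0): d=(4,-12) top-left  bias=+0
  edge (8, 0)→(4, 15): d=(-4,15) right/bottom  bias=-1
    (3,1)@(7, 3): e=[9,0,3] → █  [on edge]
    (4,1)@(9, 3): e=[15,24,-27] → ·
    (3,2)@(7, 5): e=[9,8,-5] → ·
    (2,4)@(5, 9): e=[3,0,9] → █  [on edge]
    (3,4)@(7, 9): e=[9,24,-21] → ·
    (2,5)@(5, 11): e=[3,8,1] → █
    (3,5)@(7, 11): e=[9,32,-29] → ·
    (2,6)@(5, 13): e=[3,16,-7] → ·
    (1,7)@(3, 15): e=[-3,0,15] → ·  [on edge]
  covered (3 px):
    · · · · ·
    · · · █ ·
    · · · · ·
    · · · · ·
    · · █ · ·
    · · █ · ·
    · · · · ·
    · · · · ·
T2:
  2·area = 112  (B↔C swapped to make it positive)
  edge (2, 0)→(10, 8): d=(8,8) right/bottom  bias=-1
  edge (10, 8)→(0, 12): d=(-10,4) right/bottom  bias=-1
  edge (0, 12)→(2, 0): d=(2,-12) top-left  bias=+0
    (1,0)@(3, 1): e=[0,98,14] → ·  [on edge]
    (1,1)@(3, 3): e=[16,78,18] → █
    (2,1)@(5, 3): e=[0,70,42] → ·  [on edge]
    (1,2)@(3, 5): e=[32,58,22] → █
    (2,2)@(5, 5): e=[16,50,46] → █
    (3,2)@(7, 5): e=[0,42,70] → ·  [on edge]
    (0,3)@(1, 7): e=[64,46,2] → █
    (3,3)@(7, 7): e=[16,22,74] → █
    (4,3)@(9, 7): e=[0,14,98] → ·  [on edge]
    (0,4)@(1, 9): e=[80,26,6] → █
    (4,4)@(9, 9): e=[16,-6,102] → ·
    (0,5)@(1, 11): e=[96,6,10] → █
  covered (12 px):
    · · · · ·
    · █ · · ·
    · █ █ · ·
    █ █ █ █ ·
    █ █ █ █ ·
    █ · · · ·
    · · · · ·
    · · · · ·

Answer: 27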